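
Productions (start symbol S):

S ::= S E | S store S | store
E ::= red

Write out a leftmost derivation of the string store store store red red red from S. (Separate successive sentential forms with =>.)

S => S E => S store S E => store store S E => store store S E E => store store S E E E => store store store E E E => store store store red E E => store store store red red E => store store store red red red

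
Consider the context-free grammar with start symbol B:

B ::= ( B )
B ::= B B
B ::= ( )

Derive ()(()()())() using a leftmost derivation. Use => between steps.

B => BB => ()B => ()BB => ()(B)B => ()(BB)B => ()(BBB)B => ()(()BB)B => ()(()()B)B => ()(()()())B => ()(()()())()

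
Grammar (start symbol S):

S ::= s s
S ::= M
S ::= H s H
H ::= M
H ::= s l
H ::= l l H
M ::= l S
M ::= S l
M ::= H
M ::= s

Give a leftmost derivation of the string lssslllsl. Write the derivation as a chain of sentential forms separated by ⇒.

S ⇒ HsH ⇒ MsH ⇒ lSsH ⇒ lsssH ⇒ lsssllH ⇒ lsssllM ⇒ lssslllS ⇒ lssslllM ⇒ lssslllH ⇒ lssslllsl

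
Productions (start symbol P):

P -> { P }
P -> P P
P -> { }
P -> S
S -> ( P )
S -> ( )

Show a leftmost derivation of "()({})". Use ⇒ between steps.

P ⇒ PP ⇒ SP ⇒ ()P ⇒ ()S ⇒ ()(P) ⇒ ()({})

P ⇒ PP   [P -> P P]
PP ⇒ SP   [P -> S]
SP ⇒ ()P   [S -> ( )]
()P ⇒ ()S   [P -> S]
()S ⇒ ()(P)   [S -> ( P )]
()(P) ⇒ ()({})   [P -> { }]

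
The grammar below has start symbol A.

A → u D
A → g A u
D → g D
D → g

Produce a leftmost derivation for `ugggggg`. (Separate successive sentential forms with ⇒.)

A ⇒ uD   [A → u D]
uD ⇒ ugD   [D → g D]
ugD ⇒ uggD   [D → g D]
uggD ⇒ ugggD   [D → g D]
ugggD ⇒ uggggD   [D → g D]
uggggD ⇒ ugggggD   [D → g D]
ugggggD ⇒ ugggggg   [D → g]

A ⇒ uD ⇒ ugD ⇒ uggD ⇒ ugggD ⇒ uggggD ⇒ ugggggD ⇒ ugggggg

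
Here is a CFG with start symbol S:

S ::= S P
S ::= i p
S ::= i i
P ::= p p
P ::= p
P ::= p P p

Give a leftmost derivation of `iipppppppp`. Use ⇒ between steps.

S ⇒ SP ⇒ SPP ⇒ SPPP ⇒ SPPPP ⇒ iiPPPP ⇒ iipPPP ⇒ iippPpPP ⇒ iipppPppPP ⇒ iippppppPP ⇒ iipppppppP ⇒ iipppppppp

S ⇒ SP   [S ::= S P]
SP ⇒ SPP   [S ::= S P]
SPP ⇒ SPPP   [S ::= S P]
SPPP ⇒ SPPPP   [S ::= S P]
SPPPP ⇒ iiPPPP   [S ::= i i]
iiPPPP ⇒ iipPPP   [P ::= p]
iipPPP ⇒ iippPpPP   [P ::= p P p]
iippPpPP ⇒ iipppPppPP   [P ::= p P p]
iipppPppPP ⇒ iippppppPP   [P ::= p]
iippppppPP ⇒ iipppppppP   [P ::= p]
iipppppppP ⇒ iipppppppp   [P ::= p]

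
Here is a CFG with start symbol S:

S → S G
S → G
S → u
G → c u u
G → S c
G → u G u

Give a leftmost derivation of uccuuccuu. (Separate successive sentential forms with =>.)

S => SG   [S → S G]
SG => SGG   [S → S G]
SGG => GGG   [S → G]
GGG => ScGG   [G → S c]
ScGG => ucGG   [S → u]
ucGG => ucScG   [G → S c]
ucScG => ucGcG   [S → G]
ucGcG => uccuucG   [G → c u u]
uccuucG => uccuuccuu   [G → c u u]

S => SG => SGG => GGG => ScGG => ucGG => ucScG => ucGcG => uccuucG => uccuuccuu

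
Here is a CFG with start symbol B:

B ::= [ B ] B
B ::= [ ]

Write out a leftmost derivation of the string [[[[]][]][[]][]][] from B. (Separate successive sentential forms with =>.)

B => [B]B   [B ::= [ B ] B]
[B]B => [[B]B]B   [B ::= [ B ] B]
[[B]B]B => [[[B]B]B]B   [B ::= [ B ] B]
[[[B]B]B]B => [[[[]]B]B]B   [B ::= [ ]]
[[[[]]B]B]B => [[[[]][]]B]B   [B ::= [ ]]
[[[[]][]]B]B => [[[[]][]][B]B]B   [B ::= [ B ] B]
[[[[]][]][B]B]B => [[[[]][]][[]]B]B   [B ::= [ ]]
[[[[]][]][[]]B]B => [[[[]][]][[]][]]B   [B ::= [ ]]
[[[[]][]][[]][]]B => [[[[]][]][[]][]][]   [B ::= [ ]]

B => [B]B => [[B]B]B => [[[B]B]B]B => [[[[]]B]B]B => [[[[]][]]B]B => [[[[]][]][B]B]B => [[[[]][]][[]]B]B => [[[[]][]][[]][]]B => [[[[]][]][[]][]][]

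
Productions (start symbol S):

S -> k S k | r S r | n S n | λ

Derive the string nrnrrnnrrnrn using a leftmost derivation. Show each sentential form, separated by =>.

S=>nSn=>nrSrn=>nrnSnrn=>nrnrSrnrn=>nrnrrSrrnrn=>nrnrrnSnrrnrn=>nrnrrnnrrnrn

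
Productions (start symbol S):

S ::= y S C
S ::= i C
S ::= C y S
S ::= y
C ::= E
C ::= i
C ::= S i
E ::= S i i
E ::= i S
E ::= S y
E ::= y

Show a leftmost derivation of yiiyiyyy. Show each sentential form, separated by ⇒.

S⇒CyS⇒EyS⇒SyyS⇒ySCyyS⇒yiCCyyS⇒yiiCyyS⇒yiiSiyyS⇒yiiyiyyS⇒yiiyiyyy

S ⇒ CyS   [S ::= C y S]
CyS ⇒ EyS   [C ::= E]
EyS ⇒ SyyS   [E ::= S y]
SyyS ⇒ ySCyyS   [S ::= y S C]
ySCyyS ⇒ yiCCyyS   [S ::= i C]
yiCCyyS ⇒ yiiCyyS   [C ::= i]
yiiCyyS ⇒ yiiSiyyS   [C ::= S i]
yiiSiyyS ⇒ yiiyiyyS   [S ::= y]
yiiyiyyS ⇒ yiiyiyyy   [S ::= y]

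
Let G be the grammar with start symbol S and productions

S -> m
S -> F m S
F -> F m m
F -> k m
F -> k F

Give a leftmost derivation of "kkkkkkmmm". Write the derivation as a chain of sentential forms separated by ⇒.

S ⇒ FmS   [S -> F m S]
FmS ⇒ kFmS   [F -> k F]
kFmS ⇒ kkFmS   [F -> k F]
kkFmS ⇒ kkkFmS   [F -> k F]
kkkFmS ⇒ kkkkFmS   [F -> k F]
kkkkFmS ⇒ kkkkkFmS   [F -> k F]
kkkkkFmS ⇒ kkkkkkmmS   [F -> k m]
kkkkkkmmS ⇒ kkkkkkmmm   [S -> m]

S ⇒ FmS ⇒ kFmS ⇒ kkFmS ⇒ kkkFmS ⇒ kkkkFmS ⇒ kkkkkFmS ⇒ kkkkkkmmS ⇒ kkkkkkmmm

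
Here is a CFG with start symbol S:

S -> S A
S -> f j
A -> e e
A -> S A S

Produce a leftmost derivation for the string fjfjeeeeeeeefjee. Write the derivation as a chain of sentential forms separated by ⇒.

S ⇒ SA   [S -> S A]
SA ⇒ SAA   [S -> S A]
SAA ⇒ fjAA   [S -> f j]
fjAA ⇒ fjSASA   [A -> S A S]
fjSASA ⇒ fjSAASA   [S -> S A]
fjSAASA ⇒ fjSAAASA   [S -> S A]
fjSAAASA ⇒ fjSAAAASA   [S -> S A]
fjSAAAASA ⇒ fjfjAAAASA   [S -> f j]
fjfjAAAASA ⇒ fjfjeeAAASA   [A -> e e]
fjfjeeAAASA ⇒ fjfjeeeeAASA   [A -> e e]
fjfjeeeeAASA ⇒ fjfjeeeeeeASA   [A -> e e]
fjfjeeeeeeASA ⇒ fjfjeeeeeeeeSA   [A -> e e]
fjfjeeeeeeeeSA ⇒ fjfjeeeeeeeefjA   [S -> f j]
fjfjeeeeeeeefjA ⇒ fjfjeeeeeeeefjee   [A -> e e]

S⇒SA⇒SAA⇒fjAA⇒fjSASA⇒fjSAASA⇒fjSAAASA⇒fjSAAAASA⇒fjfjAAAASA⇒fjfjeeAAASA⇒fjfjeeeeAASA⇒fjfjeeeeeeASA⇒fjfjeeeeeeeeSA⇒fjfjeeeeeeeefjA⇒fjfjeeeeeeeefjee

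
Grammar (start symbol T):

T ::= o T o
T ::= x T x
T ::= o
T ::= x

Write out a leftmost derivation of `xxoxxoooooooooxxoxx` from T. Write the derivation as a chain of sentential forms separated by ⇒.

T ⇒ xTx ⇒ xxTxx ⇒ xxoToxx ⇒ xxoxTxoxx ⇒ xxoxxTxxoxx ⇒ xxoxxoToxxoxx ⇒ xxoxxooTooxxoxx ⇒ xxoxxoooToooxxoxx ⇒ xxoxxooooTooooxxoxx ⇒ xxoxxoooooooooxxoxx

T ⇒ xTx   [T ::= x T x]
xTx ⇒ xxTxx   [T ::= x T x]
xxTxx ⇒ xxoToxx   [T ::= o T o]
xxoToxx ⇒ xxoxTxoxx   [T ::= x T x]
xxoxTxoxx ⇒ xxoxxTxxoxx   [T ::= x T x]
xxoxxTxxoxx ⇒ xxoxxoToxxoxx   [T ::= o T o]
xxoxxoToxxoxx ⇒ xxoxxooTooxxoxx   [T ::= o T o]
xxoxxooTooxxoxx ⇒ xxoxxoooToooxxoxx   [T ::= o T o]
xxoxxoooToooxxoxx ⇒ xxoxxooooTooooxxoxx   [T ::= o T o]
xxoxxooooTooooxxoxx ⇒ xxoxxoooooooooxxoxx   [T ::= o]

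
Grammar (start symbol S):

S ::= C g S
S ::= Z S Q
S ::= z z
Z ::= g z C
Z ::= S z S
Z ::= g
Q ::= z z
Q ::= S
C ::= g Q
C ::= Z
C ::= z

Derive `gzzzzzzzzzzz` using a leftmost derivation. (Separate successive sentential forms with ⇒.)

S⇒ZSQ⇒gSQ⇒gZSQQ⇒gSzSSQQ⇒gzzzSSQQ⇒gzzzzzSQQ⇒gzzzzzzzQQ⇒gzzzzzzzzzQ⇒gzzzzzzzzzzz

S ⇒ ZSQ   [S ::= Z S Q]
ZSQ ⇒ gSQ   [Z ::= g]
gSQ ⇒ gZSQQ   [S ::= Z S Q]
gZSQQ ⇒ gSzSSQQ   [Z ::= S z S]
gSzSSQQ ⇒ gzzzSSQQ   [S ::= z z]
gzzzSSQQ ⇒ gzzzzzSQQ   [S ::= z z]
gzzzzzSQQ ⇒ gzzzzzzzQQ   [S ::= z z]
gzzzzzzzQQ ⇒ gzzzzzzzzzQ   [Q ::= z z]
gzzzzzzzzzQ ⇒ gzzzzzzzzzzz   [Q ::= z z]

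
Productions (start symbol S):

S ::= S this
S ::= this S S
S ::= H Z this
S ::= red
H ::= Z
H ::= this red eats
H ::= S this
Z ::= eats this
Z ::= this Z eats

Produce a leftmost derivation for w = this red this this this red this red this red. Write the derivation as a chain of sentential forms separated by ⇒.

S ⇒ this S S   [S ::= this S S]
this S S ⇒ this S this S   [S ::= S this]
this S this S ⇒ this red this S   [S ::= red]
this red this S ⇒ this red this this S S   [S ::= this S S]
this red this this S S ⇒ this red this this this S S S   [S ::= this S S]
this red this this this S S S ⇒ this red this this this S this S S   [S ::= S this]
this red this this this S this S S ⇒ this red this this this red this S S   [S ::= red]
this red this this this red this S S ⇒ this red this this this red this S this S   [S ::= S this]
this red this this this red this S this S ⇒ this red this this this red this red this S   [S ::= red]
this red this this this red this red this S ⇒ this red this this this red this red this red   [S ::= red]

S ⇒ this S S ⇒ this S this S ⇒ this red this S ⇒ this red this this S S ⇒ this red this this this S S S ⇒ this red this this this S this S S ⇒ this red this this this red this S S ⇒ this red this this this red this S this S ⇒ this red this this this red this red this S ⇒ this red this this this red this red this red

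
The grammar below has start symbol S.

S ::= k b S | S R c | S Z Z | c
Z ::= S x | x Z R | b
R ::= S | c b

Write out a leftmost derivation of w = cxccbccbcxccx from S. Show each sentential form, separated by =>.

S => SZZ => cZZ => cxZRZ => cxSxRZ => cxSRcxRZ => cxSRcRcxRZ => cxcRcRcxRZ => cxccbcRcxRZ => cxccbccbcxRZ => cxccbccbcxSZ => cxccbccbcxcZ => cxccbccbcxcSx => cxccbccbcxccx

S => SZZ   [S ::= S Z Z]
SZZ => cZZ   [S ::= c]
cZZ => cxZRZ   [Z ::= x Z R]
cxZRZ => cxSxRZ   [Z ::= S x]
cxSxRZ => cxSRcxRZ   [S ::= S R c]
cxSRcxRZ => cxSRcRcxRZ   [S ::= S R c]
cxSRcRcxRZ => cxcRcRcxRZ   [S ::= c]
cxcRcRcxRZ => cxccbcRcxRZ   [R ::= c b]
cxccbcRcxRZ => cxccbccbcxRZ   [R ::= c b]
cxccbccbcxRZ => cxccbccbcxSZ   [R ::= S]
cxccbccbcxSZ => cxccbccbcxcZ   [S ::= c]
cxccbccbcxcZ => cxccbccbcxcSx   [Z ::= S x]
cxccbccbcxcSx => cxccbccbcxccx   [S ::= c]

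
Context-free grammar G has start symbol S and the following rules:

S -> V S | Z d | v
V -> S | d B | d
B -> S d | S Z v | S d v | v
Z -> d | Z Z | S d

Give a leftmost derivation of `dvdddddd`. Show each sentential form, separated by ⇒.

S ⇒ VS ⇒ dS ⇒ dZd ⇒ dSdd ⇒ dZddd ⇒ dSdddd ⇒ dZddddd ⇒ dSdddddd ⇒ dvdddddd

S ⇒ VS   [S -> V S]
VS ⇒ dS   [V -> d]
dS ⇒ dZd   [S -> Z d]
dZd ⇒ dSdd   [Z -> S d]
dSdd ⇒ dZddd   [S -> Z d]
dZddd ⇒ dSdddd   [Z -> S d]
dSdddd ⇒ dZddddd   [S -> Z d]
dZddddd ⇒ dSdddddd   [Z -> S d]
dSdddddd ⇒ dvdddddd   [S -> v]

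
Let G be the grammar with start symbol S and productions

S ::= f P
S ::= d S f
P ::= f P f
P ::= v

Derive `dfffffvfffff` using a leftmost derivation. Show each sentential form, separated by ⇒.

S ⇒ dSf ⇒ dfPf ⇒ dffPff ⇒ dfffPfff ⇒ dffffPffff ⇒ dfffffPfffff ⇒ dfffffvfffff

S ⇒ dSf   [S ::= d S f]
dSf ⇒ dfPf   [S ::= f P]
dfPf ⇒ dffPff   [P ::= f P f]
dffPff ⇒ dfffPfff   [P ::= f P f]
dfffPfff ⇒ dffffPffff   [P ::= f P f]
dffffPffff ⇒ dfffffPfffff   [P ::= f P f]
dfffffPfffff ⇒ dfffffvfffff   [P ::= v]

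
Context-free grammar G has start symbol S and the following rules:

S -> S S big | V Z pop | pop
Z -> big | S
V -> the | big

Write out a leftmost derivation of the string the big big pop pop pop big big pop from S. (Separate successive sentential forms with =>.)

S => V Z pop => the Z pop => the S pop => the S S big pop => the V Z pop S big pop => the big Z pop S big pop => the big big pop S big pop => the big big pop S S big big pop => the big big pop pop S big big pop => the big big pop pop pop big big pop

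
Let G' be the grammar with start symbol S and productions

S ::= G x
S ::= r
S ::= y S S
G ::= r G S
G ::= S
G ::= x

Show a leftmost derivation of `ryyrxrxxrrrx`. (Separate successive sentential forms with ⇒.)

S ⇒ Gx ⇒ rGSx ⇒ rSSx ⇒ rySSSx ⇒ ryySSSSx ⇒ ryyGxSSSx ⇒ ryySxSSSx ⇒ ryyGxxSSSx ⇒ ryyrGSxxSSSx ⇒ ryyrxSxxSSSx ⇒ ryyrxrxxSSSx ⇒ ryyrxrxxrSSx ⇒ ryyrxrxxrrSx ⇒ ryyrxrxxrrrx

S ⇒ Gx   [S ::= G x]
Gx ⇒ rGSx   [G ::= r G S]
rGSx ⇒ rSSx   [G ::= S]
rSSx ⇒ rySSSx   [S ::= y S S]
rySSSx ⇒ ryySSSSx   [S ::= y S S]
ryySSSSx ⇒ ryyGxSSSx   [S ::= G x]
ryyGxSSSx ⇒ ryySxSSSx   [G ::= S]
ryySxSSSx ⇒ ryyGxxSSSx   [S ::= G x]
ryyGxxSSSx ⇒ ryyrGSxxSSSx   [G ::= r G S]
ryyrGSxxSSSx ⇒ ryyrxSxxSSSx   [G ::= x]
ryyrxSxxSSSx ⇒ ryyrxrxxSSSx   [S ::= r]
ryyrxrxxSSSx ⇒ ryyrxrxxrSSx   [S ::= r]
ryyrxrxxrSSx ⇒ ryyrxrxxrrSx   [S ::= r]
ryyrxrxxrrSx ⇒ ryyrxrxxrrrx   [S ::= r]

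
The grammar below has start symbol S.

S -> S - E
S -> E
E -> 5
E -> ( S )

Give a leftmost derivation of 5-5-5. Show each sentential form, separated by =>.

S=>S-E=>S-E-E=>E-E-E=>5-E-E=>5-5-E=>5-5-5

S => S-E   [S -> S - E]
S-E => S-E-E   [S -> S - E]
S-E-E => E-E-E   [S -> E]
E-E-E => 5-E-E   [E -> 5]
5-E-E => 5-5-E   [E -> 5]
5-5-E => 5-5-5   [E -> 5]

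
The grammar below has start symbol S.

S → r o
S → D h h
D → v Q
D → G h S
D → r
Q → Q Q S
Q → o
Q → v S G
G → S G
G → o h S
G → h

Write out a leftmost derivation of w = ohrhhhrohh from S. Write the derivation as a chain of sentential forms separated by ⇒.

S⇒Dhh⇒GhShh⇒ohShShh⇒ohDhhhShh⇒ohrhhhShh⇒ohrhhhrohh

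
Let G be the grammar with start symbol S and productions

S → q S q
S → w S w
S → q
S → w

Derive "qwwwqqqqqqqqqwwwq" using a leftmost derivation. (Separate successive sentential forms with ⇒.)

S ⇒ qSq   [S → q S q]
qSq ⇒ qwSwq   [S → w S w]
qwSwq ⇒ qwwSwwq   [S → w S w]
qwwSwwq ⇒ qwwwSwwwq   [S → w S w]
qwwwSwwwq ⇒ qwwwqSqwwwq   [S → q S q]
qwwwqSqwwwq ⇒ qwwwqqSqqwwwq   [S → q S q]
qwwwqqSqqwwwq ⇒ qwwwqqqSqqqwwwq   [S → q S q]
qwwwqqqSqqqwwwq ⇒ qwwwqqqqSqqqqwwwq   [S → q S q]
qwwwqqqqSqqqqwwwq ⇒ qwwwqqqqqqqqqwwwq   [S → q]

S ⇒ qSq ⇒ qwSwq ⇒ qwwSwwq ⇒ qwwwSwwwq ⇒ qwwwqSqwwwq ⇒ qwwwqqSqqwwwq ⇒ qwwwqqqSqqqwwwq ⇒ qwwwqqqqSqqqqwwwq ⇒ qwwwqqqqqqqqqwwwq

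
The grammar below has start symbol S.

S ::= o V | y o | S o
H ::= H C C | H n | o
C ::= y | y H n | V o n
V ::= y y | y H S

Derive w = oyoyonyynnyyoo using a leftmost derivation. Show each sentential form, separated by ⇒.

S ⇒ So   [S ::= S o]
So ⇒ oVo   [S ::= o V]
oVo ⇒ oyHSo   [V ::= y H S]
oyHSo ⇒ oyHCCSo   [H ::= H C C]
oyHCCSo ⇒ oyoCCSo   [H ::= o]
oyoCCSo ⇒ oyoyHnCSo   [C ::= y H n]
oyoyHnCSo ⇒ oyoyHnnCSo   [H ::= H n]
oyoyHnnCSo ⇒ oyoyHCCnnCSo   [H ::= H C C]
oyoyHCCnnCSo ⇒ oyoyHnCCnnCSo   [H ::= H n]
oyoyHnCCnnCSo ⇒ oyoyonCCnnCSo   [H ::= o]
oyoyonCCnnCSo ⇒ oyoyonyCnnCSo   [C ::= y]
oyoyonyCnnCSo ⇒ oyoyonyynnCSo   [C ::= y]
oyoyonyynnCSo ⇒ oyoyonyynnySo   [C ::= y]
oyoyonyynnySo ⇒ oyoyonyynnyyoo   [S ::= y o]

S⇒So⇒oVo⇒oyHSo⇒oyHCCSo⇒oyoCCSo⇒oyoyHnCSo⇒oyoyHnnCSo⇒oyoyHCCnnCSo⇒oyoyHnCCnnCSo⇒oyoyonCCnnCSo⇒oyoyonyCnnCSo⇒oyoyonyynnCSo⇒oyoyonyynnySo⇒oyoyonyynnyyoo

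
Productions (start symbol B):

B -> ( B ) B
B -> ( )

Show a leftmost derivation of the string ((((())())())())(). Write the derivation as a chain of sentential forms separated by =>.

B => (B)B => ((B)B)B => (((B)B)B)B => ((((B)B)B)B)B => ((((())B)B)B)B => ((((())())B)B)B => ((((())())())B)B => ((((())())())())B => ((((())())())())()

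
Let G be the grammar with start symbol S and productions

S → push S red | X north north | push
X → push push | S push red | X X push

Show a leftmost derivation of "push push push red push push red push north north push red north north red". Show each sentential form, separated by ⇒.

S ⇒ push S red ⇒ push X north north red ⇒ push S push red north north red ⇒ push X north north push red north north red ⇒ push X X push north north push red north north red ⇒ push S push red X push north north push red north north red ⇒ push push push red X push north north push red north north red ⇒ push push push red S push red push north north push red north north red ⇒ push push push red push push red push north north push red north north red

S ⇒ push S red   [S → push S red]
push S red ⇒ push X north north red   [S → X north north]
push X north north red ⇒ push S push red north north red   [X → S push red]
push S push red north north red ⇒ push X north north push red north north red   [S → X north north]
push X north north push red north north red ⇒ push X X push north north push red north north red   [X → X X push]
push X X push north north push red north north red ⇒ push S push red X push north north push red north north red   [X → S push red]
push S push red X push north north push red north north red ⇒ push push push red X push north north push red north north red   [S → push]
push push push red X push north north push red north north red ⇒ push push push red S push red push north north push red north north red   [X → S push red]
push push push red S push red push north north push red north north red ⇒ push push push red push push red push north north push red north north red   [S → push]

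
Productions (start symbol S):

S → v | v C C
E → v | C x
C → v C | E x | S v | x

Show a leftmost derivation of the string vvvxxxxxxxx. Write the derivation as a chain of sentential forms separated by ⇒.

S ⇒ vCC   [S → v C C]
vCC ⇒ vExC   [C → E x]
vExC ⇒ vCxxC   [E → C x]
vCxxC ⇒ vExxxC   [C → E x]
vExxxC ⇒ vCxxxxC   [E → C x]
vCxxxxC ⇒ vExxxxxC   [C → E x]
vExxxxxC ⇒ vCxxxxxxC   [E → C x]
vCxxxxxxC ⇒ vvCxxxxxxC   [C → v C]
vvCxxxxxxC ⇒ vvExxxxxxxC   [C → E x]
vvExxxxxxxC ⇒ vvvxxxxxxxC   [E → v]
vvvxxxxxxxC ⇒ vvvxxxxxxxx   [C → x]

S ⇒ vCC ⇒ vExC ⇒ vCxxC ⇒ vExxxC ⇒ vCxxxxC ⇒ vExxxxxC ⇒ vCxxxxxxC ⇒ vvCxxxxxxC ⇒ vvExxxxxxxC ⇒ vvvxxxxxxxC ⇒ vvvxxxxxxxx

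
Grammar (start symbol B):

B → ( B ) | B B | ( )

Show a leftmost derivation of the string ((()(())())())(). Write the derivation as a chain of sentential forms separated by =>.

B => BB => (B)B => (BB)B => ((B)B)B => ((BB)B)B => ((()B)B)B => ((()BB)B)B => ((()(B)B)B)B => ((()(())B)B)B => ((()(())())B)B => ((()(())())())B => ((()(())())())()

B => BB   [B → B B]
BB => (B)B   [B → ( B )]
(B)B => (BB)B   [B → B B]
(BB)B => ((B)B)B   [B → ( B )]
((B)B)B => ((BB)B)B   [B → B B]
((BB)B)B => ((()B)B)B   [B → ( )]
((()B)B)B => ((()BB)B)B   [B → B B]
((()BB)B)B => ((()(B)B)B)B   [B → ( B )]
((()(B)B)B)B => ((()(())B)B)B   [B → ( )]
((()(())B)B)B => ((()(())())B)B   [B → ( )]
((()(())())B)B => ((()(())())())B   [B → ( )]
((()(())())())B => ((()(())())())()   [B → ( )]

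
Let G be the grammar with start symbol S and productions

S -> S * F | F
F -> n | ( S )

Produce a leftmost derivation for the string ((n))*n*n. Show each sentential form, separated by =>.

S => S*F   [S -> S * F]
S*F => S*F*F   [S -> S * F]
S*F*F => F*F*F   [S -> F]
F*F*F => (S)*F*F   [F -> ( S )]
(S)*F*F => (F)*F*F   [S -> F]
(F)*F*F => ((S))*F*F   [F -> ( S )]
((S))*F*F => ((F))*F*F   [S -> F]
((F))*F*F => ((n))*F*F   [F -> n]
((n))*F*F => ((n))*n*F   [F -> n]
((n))*n*F => ((n))*n*n   [F -> n]

S=>S*F=>S*F*F=>F*F*F=>(S)*F*F=>(F)*F*F=>((S))*F*F=>((F))*F*F=>((n))*F*F=>((n))*n*F=>((n))*n*n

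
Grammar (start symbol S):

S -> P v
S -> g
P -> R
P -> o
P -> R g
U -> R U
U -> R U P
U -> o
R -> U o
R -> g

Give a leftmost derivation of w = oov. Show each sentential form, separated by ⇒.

S ⇒ Pv   [S -> P v]
Pv ⇒ Rv   [P -> R]
Rv ⇒ Uov   [R -> U o]
Uov ⇒ oov   [U -> o]

S⇒Pv⇒Rv⇒Uov⇒oov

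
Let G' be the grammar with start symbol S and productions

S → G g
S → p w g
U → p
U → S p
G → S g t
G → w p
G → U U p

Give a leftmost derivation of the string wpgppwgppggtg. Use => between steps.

S=>Gg=>Sgtg=>Gggtg=>UUpggtg=>SpUpggtg=>GgpUpggtg=>wpgpUpggtg=>wpgpSppggtg=>wpgppwgppggtg

S => Gg   [S → G g]
Gg => Sgtg   [G → S g t]
Sgtg => Gggtg   [S → G g]
Gggtg => UUpggtg   [G → U U p]
UUpggtg => SpUpggtg   [U → S p]
SpUpggtg => GgpUpggtg   [S → G g]
GgpUpggtg => wpgpUpggtg   [G → w p]
wpgpUpggtg => wpgpSppggtg   [U → S p]
wpgpSppggtg => wpgppwgppggtg   [S → p w g]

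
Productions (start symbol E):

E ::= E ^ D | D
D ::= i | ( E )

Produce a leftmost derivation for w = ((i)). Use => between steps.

E => D => (E) => (D) => ((E)) => ((D)) => ((i))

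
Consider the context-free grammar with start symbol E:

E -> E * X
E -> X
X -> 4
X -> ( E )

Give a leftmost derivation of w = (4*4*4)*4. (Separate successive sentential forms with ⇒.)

E ⇒ E*X   [E -> E * X]
E*X ⇒ X*X   [E -> X]
X*X ⇒ (E)*X   [X -> ( E )]
(E)*X ⇒ (E*X)*X   [E -> E * X]
(E*X)*X ⇒ (E*X*X)*X   [E -> E * X]
(E*X*X)*X ⇒ (X*X*X)*X   [E -> X]
(X*X*X)*X ⇒ (4*X*X)*X   [X -> 4]
(4*X*X)*X ⇒ (4*4*X)*X   [X -> 4]
(4*4*X)*X ⇒ (4*4*4)*X   [X -> 4]
(4*4*4)*X ⇒ (4*4*4)*4   [X -> 4]

E ⇒ E*X ⇒ X*X ⇒ (E)*X ⇒ (E*X)*X ⇒ (E*X*X)*X ⇒ (X*X*X)*X ⇒ (4*X*X)*X ⇒ (4*4*X)*X ⇒ (4*4*4)*X ⇒ (4*4*4)*4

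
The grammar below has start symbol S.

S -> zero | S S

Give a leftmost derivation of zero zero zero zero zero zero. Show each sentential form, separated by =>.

S => S S => S S S => S S S S => zero S S S => zero zero S S => zero zero S S S => zero zero zero S S => zero zero zero zero S => zero zero zero zero S S => zero zero zero zero zero S => zero zero zero zero zero zero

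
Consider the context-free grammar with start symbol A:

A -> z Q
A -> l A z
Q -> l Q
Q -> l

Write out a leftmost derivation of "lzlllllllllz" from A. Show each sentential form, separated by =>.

A => lAz   [A -> l A z]
lAz => lzQz   [A -> z Q]
lzQz => lzlQz   [Q -> l Q]
lzlQz => lzllQz   [Q -> l Q]
lzllQz => lzlllQz   [Q -> l Q]
lzlllQz => lzllllQz   [Q -> l Q]
lzllllQz => lzlllllQz   [Q -> l Q]
lzlllllQz => lzllllllQz   [Q -> l Q]
lzllllllQz => lzlllllllQz   [Q -> l Q]
lzlllllllQz => lzllllllllQz   [Q -> l Q]
lzllllllllQz => lzlllllllllz   [Q -> l]

A=>lAz=>lzQz=>lzlQz=>lzllQz=>lzlllQz=>lzllllQz=>lzlllllQz=>lzllllllQz=>lzlllllllQz=>lzllllllllQz=>lzlllllllllz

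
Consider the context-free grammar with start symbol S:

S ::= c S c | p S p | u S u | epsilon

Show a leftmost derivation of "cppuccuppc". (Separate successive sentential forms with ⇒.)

S ⇒ cSc ⇒ cpSpc ⇒ cppSppc ⇒ cppuSuppc ⇒ cppucScuppc ⇒ cppuccuppc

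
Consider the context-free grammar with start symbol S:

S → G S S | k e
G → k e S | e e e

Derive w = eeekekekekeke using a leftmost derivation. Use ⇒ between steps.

S ⇒ GSS ⇒ eeeSS ⇒ eeeGSSS ⇒ eeekeSSSS ⇒ eeekekeSSS ⇒ eeekekekeSS ⇒ eeekekekekeS ⇒ eeekekekekeke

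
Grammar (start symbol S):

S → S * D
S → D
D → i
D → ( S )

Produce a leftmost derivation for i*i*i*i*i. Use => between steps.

S => S*D => S*D*D => S*D*D*D => S*D*D*D*D => D*D*D*D*D => i*D*D*D*D => i*i*D*D*D => i*i*i*D*D => i*i*i*i*D => i*i*i*i*i

S => S*D   [S → S * D]
S*D => S*D*D   [S → S * D]
S*D*D => S*D*D*D   [S → S * D]
S*D*D*D => S*D*D*D*D   [S → S * D]
S*D*D*D*D => D*D*D*D*D   [S → D]
D*D*D*D*D => i*D*D*D*D   [D → i]
i*D*D*D*D => i*i*D*D*D   [D → i]
i*i*D*D*D => i*i*i*D*D   [D → i]
i*i*i*D*D => i*i*i*i*D   [D → i]
i*i*i*i*D => i*i*i*i*i   [D → i]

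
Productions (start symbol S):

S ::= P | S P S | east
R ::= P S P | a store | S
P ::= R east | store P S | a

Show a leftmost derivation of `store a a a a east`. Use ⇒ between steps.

S ⇒ P   [S ::= P]
P ⇒ R east   [P ::= R east]
R east ⇒ P S P east   [R ::= P S P]
P S P east ⇒ store P S S P east   [P ::= store P S]
store P S S P east ⇒ store a S S P east   [P ::= a]
store a S S P east ⇒ store a P S P east   [S ::= P]
store a P S P east ⇒ store a a S P east   [P ::= a]
store a a S P east ⇒ store a a P P east   [S ::= P]
store a a P P east ⇒ store a a a P east   [P ::= a]
store a a a P east ⇒ store a a a a east   [P ::= a]

S ⇒ P ⇒ R east ⇒ P S P east ⇒ store P S S P east ⇒ store a S S P east ⇒ store a P S P east ⇒ store a a S P east ⇒ store a a P P east ⇒ store a a a P east ⇒ store a a a a east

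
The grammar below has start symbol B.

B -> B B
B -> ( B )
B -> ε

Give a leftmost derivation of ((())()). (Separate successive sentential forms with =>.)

B => (B) => (BB) => (BBB) => (BBBB) => ((B)BBB) => (((B))BBB) => ((())BBB) => ((())BB) => ((())B) => ((())(B)) => ((())())

B => (B)   [B -> ( B )]
(B) => (BB)   [B -> B B]
(BB) => (BBB)   [B -> B B]
(BBB) => (BBBB)   [B -> B B]
(BBBB) => ((B)BBB)   [B -> ( B )]
((B)BBB) => (((B))BBB)   [B -> ( B )]
(((B))BBB) => ((())BBB)   [B -> ε]
((())BBB) => ((())BB)   [B -> ε]
((())BB) => ((())B)   [B -> ε]
((())B) => ((())(B))   [B -> ( B )]
((())(B)) => ((())())   [B -> ε]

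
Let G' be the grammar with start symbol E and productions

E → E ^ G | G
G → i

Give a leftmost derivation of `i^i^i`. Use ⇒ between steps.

E⇒E^G⇒E^G^G⇒G^G^G⇒i^G^G⇒i^i^G⇒i^i^i

E ⇒ E^G   [E → E ^ G]
E^G ⇒ E^G^G   [E → E ^ G]
E^G^G ⇒ G^G^G   [E → G]
G^G^G ⇒ i^G^G   [G → i]
i^G^G ⇒ i^i^G   [G → i]
i^i^G ⇒ i^i^i   [G → i]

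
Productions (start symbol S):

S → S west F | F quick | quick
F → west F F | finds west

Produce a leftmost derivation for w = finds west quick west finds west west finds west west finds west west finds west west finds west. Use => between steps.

S => S west F => S west F west F => S west F west F west F => S west F west F west F west F => S west F west F west F west F west F => F quick west F west F west F west F west F => finds west quick west F west F west F west F west F => finds west quick west finds west west F west F west F west F => finds west quick west finds west west finds west west F west F west F => finds west quick west finds west west finds west west finds west west F west F => finds west quick west finds west west finds west west finds west west finds west west F => finds west quick west finds west west finds west west finds west west finds west west finds west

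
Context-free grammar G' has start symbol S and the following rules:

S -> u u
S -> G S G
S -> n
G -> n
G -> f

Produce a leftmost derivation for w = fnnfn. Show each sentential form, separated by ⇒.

S ⇒ GSG   [S -> G S G]
GSG ⇒ fSG   [G -> f]
fSG ⇒ fGSGG   [S -> G S G]
fGSGG ⇒ fnSGG   [G -> n]
fnSGG ⇒ fnnGG   [S -> n]
fnnGG ⇒ fnnfG   [G -> f]
fnnfG ⇒ fnnfn   [G -> n]

S⇒GSG⇒fSG⇒fGSGG⇒fnSGG⇒fnnGG⇒fnnfG⇒fnnfn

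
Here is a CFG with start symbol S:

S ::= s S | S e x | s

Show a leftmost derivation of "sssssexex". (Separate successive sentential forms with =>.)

S => sS => sSex => ssSex => sssSex => sssSexex => ssssSexex => sssssexex

S => sS   [S ::= s S]
sS => sSex   [S ::= S e x]
sSex => ssSex   [S ::= s S]
ssSex => sssSex   [S ::= s S]
sssSex => sssSexex   [S ::= S e x]
sssSexex => ssssSexex   [S ::= s S]
ssssSexex => sssssexex   [S ::= s]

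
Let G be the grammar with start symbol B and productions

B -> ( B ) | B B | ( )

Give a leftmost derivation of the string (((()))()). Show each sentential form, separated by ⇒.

B ⇒ (B) ⇒ (BB) ⇒ ((B)B) ⇒ (((B))B) ⇒ (((()))B) ⇒ (((()))())

B ⇒ (B)   [B -> ( B )]
(B) ⇒ (BB)   [B -> B B]
(BB) ⇒ ((B)B)   [B -> ( B )]
((B)B) ⇒ (((B))B)   [B -> ( B )]
(((B))B) ⇒ (((()))B)   [B -> ( )]
(((()))B) ⇒ (((()))())   [B -> ( )]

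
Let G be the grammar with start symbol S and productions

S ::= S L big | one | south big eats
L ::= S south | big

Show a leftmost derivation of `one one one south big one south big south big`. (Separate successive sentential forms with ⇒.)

S ⇒ S L big ⇒ one L big ⇒ one S south big ⇒ one S L big south big ⇒ one S L big L big south big ⇒ one one L big L big south big ⇒ one one S south big L big south big ⇒ one one one south big L big south big ⇒ one one one south big S south big south big ⇒ one one one south big one south big south big

S ⇒ S L big   [S ::= S L big]
S L big ⇒ one L big   [S ::= one]
one L big ⇒ one S south big   [L ::= S south]
one S south big ⇒ one S L big south big   [S ::= S L big]
one S L big south big ⇒ one S L big L big south big   [S ::= S L big]
one S L big L big south big ⇒ one one L big L big south big   [S ::= one]
one one L big L big south big ⇒ one one S south big L big south big   [L ::= S south]
one one S south big L big south big ⇒ one one one south big L big south big   [S ::= one]
one one one south big L big south big ⇒ one one one south big S south big south big   [L ::= S south]
one one one south big S south big south big ⇒ one one one south big one south big south big   [S ::= one]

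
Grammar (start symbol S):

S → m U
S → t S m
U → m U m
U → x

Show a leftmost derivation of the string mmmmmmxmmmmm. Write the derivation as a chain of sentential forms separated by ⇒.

S ⇒ mU ⇒ mmUm ⇒ mmmUmm ⇒ mmmmUmmm ⇒ mmmmmUmmmm ⇒ mmmmmmUmmmmm ⇒ mmmmmmxmmmmm

S ⇒ mU   [S → m U]
mU ⇒ mmUm   [U → m U m]
mmUm ⇒ mmmUmm   [U → m U m]
mmmUmm ⇒ mmmmUmmm   [U → m U m]
mmmmUmmm ⇒ mmmmmUmmmm   [U → m U m]
mmmmmUmmmm ⇒ mmmmmmUmmmmm   [U → m U m]
mmmmmmUmmmmm ⇒ mmmmmmxmmmmm   [U → x]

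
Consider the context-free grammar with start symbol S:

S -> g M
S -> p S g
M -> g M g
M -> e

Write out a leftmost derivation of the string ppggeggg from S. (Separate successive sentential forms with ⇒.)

S⇒pSg⇒ppSgg⇒ppgMgg⇒ppggMggg⇒ppggeggg

S ⇒ pSg   [S -> p S g]
pSg ⇒ ppSgg   [S -> p S g]
ppSgg ⇒ ppgMgg   [S -> g M]
ppgMgg ⇒ ppggMggg   [M -> g M g]
ppggMggg ⇒ ppggeggg   [M -> e]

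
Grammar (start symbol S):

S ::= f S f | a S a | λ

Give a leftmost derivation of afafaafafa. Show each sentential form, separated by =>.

S=>aSa=>afSfa=>afaSafa=>afafSfafa=>afafaSafafa=>afafaafafa

S => aSa   [S ::= a S a]
aSa => afSfa   [S ::= f S f]
afSfa => afaSafa   [S ::= a S a]
afaSafa => afafSfafa   [S ::= f S f]
afafSfafa => afafaSafafa   [S ::= a S a]
afafaSafafa => afafaafafa   [S ::= λ]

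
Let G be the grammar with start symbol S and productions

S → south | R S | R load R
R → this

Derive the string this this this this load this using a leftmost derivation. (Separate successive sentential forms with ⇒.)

S ⇒ R S ⇒ this S ⇒ this R S ⇒ this this S ⇒ this this R S ⇒ this this this S ⇒ this this this R load R ⇒ this this this this load R ⇒ this this this this load this

S ⇒ R S   [S → R S]
R S ⇒ this S   [R → this]
this S ⇒ this R S   [S → R S]
this R S ⇒ this this S   [R → this]
this this S ⇒ this this R S   [S → R S]
this this R S ⇒ this this this S   [R → this]
this this this S ⇒ this this this R load R   [S → R load R]
this this this R load R ⇒ this this this this load R   [R → this]
this this this this load R ⇒ this this this this load this   [R → this]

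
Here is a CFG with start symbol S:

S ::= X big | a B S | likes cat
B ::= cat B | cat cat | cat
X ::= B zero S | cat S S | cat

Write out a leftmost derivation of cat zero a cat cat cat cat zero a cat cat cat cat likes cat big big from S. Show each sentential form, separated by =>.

S => X big => B zero S big => cat zero S big => cat zero a B S big => cat zero a cat B S big => cat zero a cat cat cat S big => cat zero a cat cat cat X big big => cat zero a cat cat cat B zero S big big => cat zero a cat cat cat cat zero S big big => cat zero a cat cat cat cat zero a B S big big => cat zero a cat cat cat cat zero a cat B S big big => cat zero a cat cat cat cat zero a cat cat B S big big => cat zero a cat cat cat cat zero a cat cat cat cat S big big => cat zero a cat cat cat cat zero a cat cat cat cat likes cat big big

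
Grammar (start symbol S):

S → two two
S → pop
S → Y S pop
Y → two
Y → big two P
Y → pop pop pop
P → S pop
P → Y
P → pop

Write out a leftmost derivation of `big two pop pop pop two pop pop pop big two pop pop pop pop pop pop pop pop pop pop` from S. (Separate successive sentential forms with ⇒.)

S ⇒ Y S pop ⇒ big two P S pop ⇒ big two Y S pop ⇒ big two pop pop pop S pop ⇒ big two pop pop pop Y S pop pop ⇒ big two pop pop pop two S pop pop ⇒ big two pop pop pop two Y S pop pop pop ⇒ big two pop pop pop two pop pop pop S pop pop pop ⇒ big two pop pop pop two pop pop pop Y S pop pop pop pop ⇒ big two pop pop pop two pop pop pop big two P S pop pop pop pop ⇒ big two pop pop pop two pop pop pop big two pop S pop pop pop pop ⇒ big two pop pop pop two pop pop pop big two pop Y S pop pop pop pop pop ⇒ big two pop pop pop two pop pop pop big two pop pop pop pop S pop pop pop pop pop ⇒ big two pop pop pop two pop pop pop big two pop pop pop pop pop pop pop pop pop pop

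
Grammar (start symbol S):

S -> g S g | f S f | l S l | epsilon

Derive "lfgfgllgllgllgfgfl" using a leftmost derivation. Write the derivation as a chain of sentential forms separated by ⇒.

S ⇒ lSl ⇒ lfSfl ⇒ lfgSgfl ⇒ lfgfSfgfl ⇒ lfgfgSgfgfl ⇒ lfgfglSlgfgfl ⇒ lfgfgllSllgfgfl ⇒ lfgfgllgSgllgfgfl ⇒ lfgfgllglSlgllgfgfl ⇒ lfgfgllgllgllgfgfl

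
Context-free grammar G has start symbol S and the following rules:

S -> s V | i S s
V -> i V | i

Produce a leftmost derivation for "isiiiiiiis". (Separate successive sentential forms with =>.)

S => iSs => isVs => isiVs => isiiVs => isiiiVs => isiiiiVs => isiiiiiVs => isiiiiiiVs => isiiiiiiis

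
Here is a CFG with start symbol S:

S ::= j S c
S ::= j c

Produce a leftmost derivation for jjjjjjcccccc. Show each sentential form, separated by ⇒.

S⇒jSc⇒jjScc⇒jjjSccc⇒jjjjScccc⇒jjjjjSccccc⇒jjjjjjcccccc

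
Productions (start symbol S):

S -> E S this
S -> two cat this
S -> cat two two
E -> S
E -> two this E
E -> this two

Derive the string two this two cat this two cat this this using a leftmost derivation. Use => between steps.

S => E S this => two this E S this => two this S S this => two this two cat this S this => two this two cat this two cat this this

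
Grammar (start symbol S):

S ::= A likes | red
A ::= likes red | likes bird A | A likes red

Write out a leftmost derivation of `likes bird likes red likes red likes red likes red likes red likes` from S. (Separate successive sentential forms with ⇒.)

S ⇒ A likes   [S ::= A likes]
A likes ⇒ A likes red likes   [A ::= A likes red]
A likes red likes ⇒ A likes red likes red likes   [A ::= A likes red]
A likes red likes red likes ⇒ likes bird A likes red likes red likes   [A ::= likes bird A]
likes bird A likes red likes red likes ⇒ likes bird A likes red likes red likes red likes   [A ::= A likes red]
likes bird A likes red likes red likes red likes ⇒ likes bird A likes red likes red likes red likes red likes   [A ::= A likes red]
likes bird A likes red likes red likes red likes red likes ⇒ likes bird likes red likes red likes red likes red likes red likes   [A ::= likes red]

S ⇒ A likes ⇒ A likes red likes ⇒ A likes red likes red likes ⇒ likes bird A likes red likes red likes ⇒ likes bird A likes red likes red likes red likes ⇒ likes bird A likes red likes red likes red likes red likes ⇒ likes bird likes red likes red likes red likes red likes red likes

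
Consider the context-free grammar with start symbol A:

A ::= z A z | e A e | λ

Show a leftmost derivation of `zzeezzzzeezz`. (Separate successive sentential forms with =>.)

A => zAz   [A ::= z A z]
zAz => zzAzz   [A ::= z A z]
zzAzz => zzeAezz   [A ::= e A e]
zzeAezz => zzeeAeezz   [A ::= e A e]
zzeeAeezz => zzeezAzeezz   [A ::= z A z]
zzeezAzeezz => zzeezzAzzeezz   [A ::= z A z]
zzeezzAzzeezz => zzeezzzzeezz   [A ::= λ]

A=>zAz=>zzAzz=>zzeAezz=>zzeeAeezz=>zzeezAzeezz=>zzeezzAzzeezz=>zzeezzzzeezz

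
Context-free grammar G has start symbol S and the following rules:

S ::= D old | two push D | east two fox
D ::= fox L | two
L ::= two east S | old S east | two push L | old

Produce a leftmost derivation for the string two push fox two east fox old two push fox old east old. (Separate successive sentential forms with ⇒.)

S ⇒ two push D ⇒ two push fox L ⇒ two push fox two east S ⇒ two push fox two east D old ⇒ two push fox two east fox L old ⇒ two push fox two east fox old S east old ⇒ two push fox two east fox old two push D east old ⇒ two push fox two east fox old two push fox L east old ⇒ two push fox two east fox old two push fox old east old

S ⇒ two push D   [S ::= two push D]
two push D ⇒ two push fox L   [D ::= fox L]
two push fox L ⇒ two push fox two east S   [L ::= two east S]
two push fox two east S ⇒ two push fox two east D old   [S ::= D old]
two push fox two east D old ⇒ two push fox two east fox L old   [D ::= fox L]
two push fox two east fox L old ⇒ two push fox two east fox old S east old   [L ::= old S east]
two push fox two east fox old S east old ⇒ two push fox two east fox old two push D east old   [S ::= two push D]
two push fox two east fox old two push D east old ⇒ two push fox two east fox old two push fox L east old   [D ::= fox L]
two push fox two east fox old two push fox L east old ⇒ two push fox two east fox old two push fox old east old   [L ::= old]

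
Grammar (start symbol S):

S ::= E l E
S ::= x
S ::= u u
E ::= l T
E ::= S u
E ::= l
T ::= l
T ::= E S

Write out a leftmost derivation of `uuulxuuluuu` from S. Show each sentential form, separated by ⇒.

S ⇒ ElE ⇒ SulE ⇒ ElEulE ⇒ SulEulE ⇒ uuulEulE ⇒ uuulSuulE ⇒ uuulxuulE ⇒ uuulxuulSu ⇒ uuulxuuluuu

S ⇒ ElE   [S ::= E l E]
ElE ⇒ SulE   [E ::= S u]
SulE ⇒ ElEulE   [S ::= E l E]
ElEulE ⇒ SulEulE   [E ::= S u]
SulEulE ⇒ uuulEulE   [S ::= u u]
uuulEulE ⇒ uuulSuulE   [E ::= S u]
uuulSuulE ⇒ uuulxuulE   [S ::= x]
uuulxuulE ⇒ uuulxuulSu   [E ::= S u]
uuulxuulSu ⇒ uuulxuuluuu   [S ::= u u]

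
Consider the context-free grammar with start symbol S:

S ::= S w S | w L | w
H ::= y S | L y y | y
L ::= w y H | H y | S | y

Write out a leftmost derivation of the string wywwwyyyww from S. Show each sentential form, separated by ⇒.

S ⇒ SwS ⇒ wLwS ⇒ wywS ⇒ wywSwS ⇒ wywwLwS ⇒ wywwHywS ⇒ wywwLyyywS ⇒ wywwSyyywS ⇒ wywwwyyywS ⇒ wywwwyyyww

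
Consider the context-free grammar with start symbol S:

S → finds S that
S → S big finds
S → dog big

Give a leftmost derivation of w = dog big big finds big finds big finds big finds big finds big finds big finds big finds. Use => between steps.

S => S big finds   [S → S big finds]
S big finds => S big finds big finds   [S → S big finds]
S big finds big finds => S big finds big finds big finds   [S → S big finds]
S big finds big finds big finds => S big finds big finds big finds big finds   [S → S big finds]
S big finds big finds big finds big finds => S big finds big finds big finds big finds big finds   [S → S big finds]
S big finds big finds big finds big finds big finds => S big finds big finds big finds big finds big finds big finds   [S → S big finds]
S big finds big finds big finds big finds big finds big finds => S big finds big finds big finds big finds big finds big finds big finds   [S → S big finds]
S big finds big finds big finds big finds big finds big finds big finds => S big finds big finds big finds big finds big finds big finds big finds big finds   [S → S big finds]
S big finds big finds big finds big finds big finds big finds big finds big finds => dog big big finds big finds big finds big finds big finds big finds big finds big finds   [S → dog big]

S => S big finds => S big finds big finds => S big finds big finds big finds => S big finds big finds big finds big finds => S big finds big finds big finds big finds big finds => S big finds big finds big finds big finds big finds big finds => S big finds big finds big finds big finds big finds big finds big finds => S big finds big finds big finds big finds big finds big finds big finds big finds => dog big big finds big finds big finds big finds big finds big finds big finds big finds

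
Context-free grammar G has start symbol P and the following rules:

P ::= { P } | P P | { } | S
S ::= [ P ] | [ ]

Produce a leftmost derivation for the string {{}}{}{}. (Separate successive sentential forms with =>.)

P => PP   [P ::= P P]
PP => PPP   [P ::= P P]
PPP => {P}PP   [P ::= { P }]
{P}PP => {{}}PP   [P ::= { }]
{{}}PP => {{}}{}P   [P ::= { }]
{{}}{}P => {{}}{}{}   [P ::= { }]

P=>PP=>PPP=>{P}PP=>{{}}PP=>{{}}{}P=>{{}}{}{}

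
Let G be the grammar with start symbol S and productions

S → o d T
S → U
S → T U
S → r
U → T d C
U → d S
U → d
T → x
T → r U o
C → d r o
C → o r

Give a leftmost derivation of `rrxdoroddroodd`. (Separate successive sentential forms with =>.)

S => TU => rUoU => rTdCoU => rrUodCoU => rrTdCodCoU => rrxdCodCoU => rrxdorodCoU => rrxdoroddrooU => rrxdoroddroodS => rrxdoroddroodU => rrxdoroddroodd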